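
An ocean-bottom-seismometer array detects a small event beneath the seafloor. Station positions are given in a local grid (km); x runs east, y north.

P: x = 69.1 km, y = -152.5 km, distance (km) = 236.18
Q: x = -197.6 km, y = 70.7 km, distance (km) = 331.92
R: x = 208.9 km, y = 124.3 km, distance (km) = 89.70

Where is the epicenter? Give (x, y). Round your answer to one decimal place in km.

Circle about each station: (x − 69.1)² + (y + 152.5)² = 236.18²; (x + 197.6)² + (y − 70.7)² = 331.92²; (x − 208.9)² + (y − 124.3)² = 89.70².
Subtracting the P equation from the Q and R equations removes the quadratic terms:
-533.4 x + 446.4 y = -38376.70
279.6 x + 553.6 y = 78793.54
Solving the 2×2 system: x ≈ 134.3, y ≈ 74.5 km.
Check against P (with the unrounded x, y): √((x − 69.1)²+(y + 152.5)²) = 236.18 ≈ 236.18 km. ✓

134.3 km east, 74.5 km north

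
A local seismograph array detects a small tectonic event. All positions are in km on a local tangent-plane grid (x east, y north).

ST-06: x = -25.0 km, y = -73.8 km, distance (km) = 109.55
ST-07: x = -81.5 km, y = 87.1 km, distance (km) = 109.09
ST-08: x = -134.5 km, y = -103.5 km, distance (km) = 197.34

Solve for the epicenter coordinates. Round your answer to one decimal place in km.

11.2 km east, 29.6 km north

Circle about each station: (x + 25.0)² + (y + 73.8)² = 109.55²; (x + 81.5)² + (y − 87.1)² = 109.09²; (x + 134.5)² + (y + 103.5)² = 197.34².
Subtracting pairs of circle equations eliminates x²+y² and gives linear equations (the radical axes):
-113.0 x + 321.8 y = 8257.79
-219.0 x − 59.4 y = -4210.81
Solving the 2×2 system: x ≈ 11.2, y ≈ 29.6 km.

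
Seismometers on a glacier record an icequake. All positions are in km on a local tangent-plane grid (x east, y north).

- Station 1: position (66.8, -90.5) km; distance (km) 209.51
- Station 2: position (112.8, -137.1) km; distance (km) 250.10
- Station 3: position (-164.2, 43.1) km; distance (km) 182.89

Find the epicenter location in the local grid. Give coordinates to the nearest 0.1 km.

Circle about each station: (x − 66.8)² + (y + 90.5)² = 209.51²; (x − 112.8)² + (y + 137.1)² = 250.10²; (x + 164.2)² + (y − 43.1)² = 182.89².
Subtracting pairs of circle equations eliminates x²+y² and gives linear equations (the radical axes):
92.0 x − 93.2 y = 212.19
-462.0 x + 267.2 y = 26612.45
Solving the 2×2 system: x ≈ -137.3, y ≈ -137.8 km.
Check against Station 1 (with the unrounded x, y): √((x − 66.8)²+(y + 90.5)²) = 209.53 ≈ 209.51 km. ✓

-137.3 km east, -137.8 km north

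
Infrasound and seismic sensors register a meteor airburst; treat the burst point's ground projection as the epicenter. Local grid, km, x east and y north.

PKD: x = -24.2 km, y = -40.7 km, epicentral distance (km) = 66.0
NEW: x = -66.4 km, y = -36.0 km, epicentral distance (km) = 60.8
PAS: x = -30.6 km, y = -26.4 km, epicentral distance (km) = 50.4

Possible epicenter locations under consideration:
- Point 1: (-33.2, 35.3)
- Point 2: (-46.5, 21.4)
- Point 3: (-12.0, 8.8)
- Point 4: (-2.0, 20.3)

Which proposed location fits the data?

Point 2

For each candidate, compare |candidate − station| to the reported distance:
Point 1: residuals PKD 10.5, NEW 17.9, PAS 11.4 → max 17.9 km
Point 2: residuals PKD 0.0, NEW 0.0, PAS 0.0 → max 0.0 km
Point 3: residuals PKD 15.0, NEW 9.7, PAS 10.6 → max 15.0 km
Point 4: residuals PKD 1.1, NEW 24.7, PAS 4.4 → max 24.7 km
Only Point 2 has all residuals ≈ 0.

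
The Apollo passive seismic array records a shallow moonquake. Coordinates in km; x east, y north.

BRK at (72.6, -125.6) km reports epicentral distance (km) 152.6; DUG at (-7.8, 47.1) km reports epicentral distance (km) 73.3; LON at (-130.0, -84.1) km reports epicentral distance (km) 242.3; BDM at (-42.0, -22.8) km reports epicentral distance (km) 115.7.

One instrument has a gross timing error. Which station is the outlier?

Solve using three stations at a time. Using BRK, DUG, BDM (subtract circle equations pairwise → linear system) gives (x, y) ≈ (62.6, 26.7).
Distances from that point to each station vs reported:
  BRK: calculated 152.6 vs reported 152.6 → residual 0.0 km
  DUG: calculated 73.3 vs reported 73.3 → residual 0.0 km
  LON: calculated 222.2 vs reported 242.3 → residual 20.1 km
  BDM: calculated 115.7 vs reported 115.7 → residual 0.0 km
BRK, DUG, BDM are mutually consistent (residuals ≈ 0); LON is off by 20.1 km.

LON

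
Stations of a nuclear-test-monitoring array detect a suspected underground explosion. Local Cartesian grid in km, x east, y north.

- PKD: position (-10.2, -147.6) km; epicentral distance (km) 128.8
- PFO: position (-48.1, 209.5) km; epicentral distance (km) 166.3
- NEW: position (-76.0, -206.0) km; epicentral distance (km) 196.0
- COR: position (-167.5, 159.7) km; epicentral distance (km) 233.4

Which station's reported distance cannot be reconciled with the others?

PFO

Solve using three stations at a time. Using PKD, NEW, COR (subtract circle equations pairwise → linear system) gives (x, y) ≈ (-17.3, -19.0).
Distances from that point to each station vs reported:
  PKD: calculated 128.8 vs reported 128.8 → residual 0.0 km
  PFO: calculated 230.5 vs reported 166.3 → residual 64.2 km
  NEW: calculated 196.0 vs reported 196.0 → residual 0.0 km
  COR: calculated 233.4 vs reported 233.4 → residual 0.0 km
PKD, NEW, COR are mutually consistent (residuals ≈ 0); PFO is off by 64.2 km.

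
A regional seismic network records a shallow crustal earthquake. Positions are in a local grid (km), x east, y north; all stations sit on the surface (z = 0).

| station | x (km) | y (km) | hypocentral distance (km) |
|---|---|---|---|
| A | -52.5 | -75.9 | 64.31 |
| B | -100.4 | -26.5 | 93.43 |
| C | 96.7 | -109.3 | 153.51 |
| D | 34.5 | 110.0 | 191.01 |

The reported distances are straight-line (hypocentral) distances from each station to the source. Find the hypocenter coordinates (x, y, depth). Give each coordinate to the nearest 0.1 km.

(-35.2, -57.7, 59.2)

Each station gives a sphere (x−x_i)² + (y−y_i)² + z² = d_i² (stations at z=0).
Subtracting the A sphere from B and C: z² cancels, leaving linear equations in x and y:
-95.8 x + 98.8 y = -2328.04
298.4 x − 66.8 y = -6649.22
Solving: x ≈ -35.198, y ≈ -57.692 km (keep extra digits for the depth step; rounded: -35.2, -57.7).
Then from the A sphere: z² = 64.31² − (x + 52.5)² − (y + 75.9)² with x = -35.198, y = -57.692, so z ≈ 59.202 ≈ 59.2 km.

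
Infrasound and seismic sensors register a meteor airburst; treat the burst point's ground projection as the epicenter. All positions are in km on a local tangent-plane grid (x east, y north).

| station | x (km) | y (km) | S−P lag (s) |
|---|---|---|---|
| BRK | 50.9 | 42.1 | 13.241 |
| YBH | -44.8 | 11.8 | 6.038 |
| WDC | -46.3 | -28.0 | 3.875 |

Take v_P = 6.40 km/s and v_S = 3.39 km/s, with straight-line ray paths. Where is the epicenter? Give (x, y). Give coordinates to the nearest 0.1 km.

(-18.8, -23.1)

Distance from S−P lag: d = Δt · v_P v_S / (v_P − v_S) = Δt · (6.40·3.39)/(6.40−3.39) ≈ 7.2080·Δt.
So d_BRK = 95.44, d_YBH = 43.52, d_WDC = 27.93 km.
Circle about each station: (x − 50.9)² + (y − 42.1)² = 95.44²; (x + 44.8)² + (y − 11.8)² = 43.52²; (x + 46.3)² + (y + 28.0)² = 27.93².
Subtracting pairs of circle equations eliminates x²+y² and gives linear equations (the radical axes):
-191.4 x − 60.6 y = 4997.86
-194.4 x − 140.2 y = 6893.18
Solving the 2×2 system: x ≈ -18.8, y ≈ -23.1 km.
Check against BRK (with the unrounded x, y): √((x − 50.9)²+(y − 42.1)²) = 95.44 ≈ 95.44 km. ✓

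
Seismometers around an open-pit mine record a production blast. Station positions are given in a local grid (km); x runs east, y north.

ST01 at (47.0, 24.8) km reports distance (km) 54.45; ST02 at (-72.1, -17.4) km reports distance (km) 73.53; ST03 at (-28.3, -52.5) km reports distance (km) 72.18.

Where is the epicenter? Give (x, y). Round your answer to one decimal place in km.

Circle about each station: (x − 47.0)² + (y − 24.8)² = 54.45²; (x + 72.1)² + (y + 17.4)² = 73.53²; (x + 28.3)² + (y + 52.5)² = 72.18².
Subtracting pairs of circle equations eliminates x²+y² and gives linear equations (the radical axes):
-238.2 x − 84.4 y = 235.27
-150.6 x − 154.6 y = -1512.05
Solving the 2×2 system: x ≈ -6.8, y ≈ 16.4 km.
Check against ST01 (with the unrounded x, y): √((x − 47.0)²+(y − 24.8)²) = 54.45 ≈ 54.45 km. ✓

(-6.8, 16.4)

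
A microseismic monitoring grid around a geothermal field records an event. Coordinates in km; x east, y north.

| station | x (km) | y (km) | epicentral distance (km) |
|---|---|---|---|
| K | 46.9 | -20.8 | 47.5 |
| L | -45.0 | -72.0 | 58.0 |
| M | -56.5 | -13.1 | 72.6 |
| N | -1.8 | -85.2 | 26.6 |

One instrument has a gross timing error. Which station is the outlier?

N

Solve using three stations at a time. Using K, L, M (subtract circle equations pairwise → linear system) gives (x, y) ≈ (7.5, -47.4).
Distances from that point to each station vs reported:
  K: calculated 47.5 vs reported 47.5 → residual 0.0 km
  L: calculated 58.0 vs reported 58.0 → residual 0.0 km
  M: calculated 72.6 vs reported 72.6 → residual 0.0 km
  N: calculated 39.0 vs reported 26.6 → residual 12.4 km
K, L, M are mutually consistent (residuals ≈ 0); N is off by 12.4 km.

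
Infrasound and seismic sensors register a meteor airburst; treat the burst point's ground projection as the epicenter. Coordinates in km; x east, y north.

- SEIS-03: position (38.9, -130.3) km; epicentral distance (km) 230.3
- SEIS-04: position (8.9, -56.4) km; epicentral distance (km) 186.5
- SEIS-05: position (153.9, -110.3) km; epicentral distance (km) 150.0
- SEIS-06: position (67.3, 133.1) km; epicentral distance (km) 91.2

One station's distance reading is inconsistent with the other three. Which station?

SEIS-05

Solve using three stations at a time. Using SEIS-03, SEIS-04, SEIS-06 (subtract circle equations pairwise → linear system) gives (x, y) ≈ (139.3, 77.0).
Distances from that point to each station vs reported:
  SEIS-03: calculated 230.3 vs reported 230.3 → residual 0.0 km
  SEIS-04: calculated 186.5 vs reported 186.5 → residual 0.0 km
  SEIS-05: calculated 187.9 vs reported 150.0 → residual 37.9 km
  SEIS-06: calculated 91.2 vs reported 91.2 → residual 0.0 km
SEIS-03, SEIS-04, SEIS-06 are mutually consistent (residuals ≈ 0); SEIS-05 is off by 37.9 km.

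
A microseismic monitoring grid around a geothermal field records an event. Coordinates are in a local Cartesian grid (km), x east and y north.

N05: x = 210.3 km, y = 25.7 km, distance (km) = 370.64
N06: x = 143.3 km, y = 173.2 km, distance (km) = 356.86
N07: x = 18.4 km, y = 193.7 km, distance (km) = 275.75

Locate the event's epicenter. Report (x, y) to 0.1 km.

Circle about each station: (x − 210.3)² + (y − 25.7)² = 370.64²; (x − 143.3)² + (y − 173.2)² = 356.86²; (x − 18.4)² + (y − 193.7)² = 275.75².
Subtracting the N05 equation from the N06 and N07 equations removes the quadratic terms:
-134.0 x + 295.0 y = 15671.50
-383.8 x + 336.0 y = 54307.62
Solving the 2×2 system: x ≈ -157.7, y ≈ -18.5 km.

-157.7 km east, -18.5 km north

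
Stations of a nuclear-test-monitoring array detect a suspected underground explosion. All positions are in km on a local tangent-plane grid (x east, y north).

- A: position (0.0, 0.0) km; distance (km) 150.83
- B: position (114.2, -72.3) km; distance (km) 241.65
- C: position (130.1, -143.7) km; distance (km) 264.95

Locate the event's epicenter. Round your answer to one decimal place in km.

(-127.3, -80.9)

Circle about each station: x² + y² = 150.83²; (x − 114.2)² + (y + 72.3)² = 241.65²; (x − 130.1)² + (y + 143.7)² = 264.95².
Subtracting pairs of circle equations eliminates x²+y² and gives linear equations (the radical axes):
228.4 x − 144.6 y = -17376.10
260.2 x − 287.4 y = -9873.11
Solving the 2×2 system: x ≈ -127.3, y ≈ -80.9 km.
Check against A (with the unrounded x, y): √(x²+y²) = 150.81 ≈ 150.83 km. ✓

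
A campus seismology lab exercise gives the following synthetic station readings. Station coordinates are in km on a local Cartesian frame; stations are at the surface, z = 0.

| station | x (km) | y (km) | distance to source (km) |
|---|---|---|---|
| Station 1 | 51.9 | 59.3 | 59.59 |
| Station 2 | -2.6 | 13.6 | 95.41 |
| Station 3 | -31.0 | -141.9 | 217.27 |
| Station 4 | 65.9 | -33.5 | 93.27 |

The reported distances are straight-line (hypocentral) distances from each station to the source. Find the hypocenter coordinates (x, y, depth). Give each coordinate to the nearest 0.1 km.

x ≈ 70.6 km, y ≈ 42.4 km, depth ≈ 54.0 km

Each station gives a sphere (x−x_i)² + (y−y_i)² + z² = d_i² (stations at z=0).
Subtracting the Station 1 sphere from Station 2 and Station 3: z² cancels, leaving linear equations in x and y:
-109.0 x − 91.4 y = -11570.48
-165.8 x − 402.4 y = -28768.77
Solving: x ≈ 70.591, y ≈ 42.407 km (keep extra digits for the depth step; rounded: 70.6, 42.4).
Then from the Station 1 sphere: z² = 59.59² − (x − 51.9)² − (y − 59.3)² with x = 70.591, y = 42.407, so z ≈ 54.002 ≈ 54.0 km.
Check against Station 4 (with the unrounded solution): distance 93.27 ≈ 93.27 km. ✓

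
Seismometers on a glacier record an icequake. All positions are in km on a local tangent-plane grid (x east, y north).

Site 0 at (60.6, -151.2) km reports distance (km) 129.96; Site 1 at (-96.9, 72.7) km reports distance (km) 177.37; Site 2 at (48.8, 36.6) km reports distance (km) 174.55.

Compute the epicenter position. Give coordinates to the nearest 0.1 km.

(-59.1, -100.6)

Circle about each station: (x − 60.6)² + (y + 151.2)² = 129.96²; (x + 96.9)² + (y − 72.7)² = 177.37²; (x − 48.8)² + (y − 36.6)² = 174.55².
Subtracting the Site 0 equation from the Site 1 and Site 2 equations removes the quadratic terms:
-315.0 x + 447.8 y = -26429.42
-23.6 x + 375.6 y = -36390.90
Solving the 2×2 system: x ≈ -59.1, y ≈ -100.6 km.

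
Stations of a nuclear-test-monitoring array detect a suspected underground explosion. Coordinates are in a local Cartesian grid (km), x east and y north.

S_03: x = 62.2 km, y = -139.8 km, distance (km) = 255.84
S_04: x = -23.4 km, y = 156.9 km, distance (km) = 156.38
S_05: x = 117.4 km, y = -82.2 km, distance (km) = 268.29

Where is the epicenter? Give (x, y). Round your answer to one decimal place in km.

Circle about each station: (x − 62.2)² + (y + 139.8)² = 255.84²; (x + 23.4)² + (y − 156.9)² = 156.38²; (x − 117.4)² + (y + 82.2)² = 268.29².
Subtracting the S_03 equation from the S_04 and S_05 equations removes the quadratic terms:
-171.2 x + 593.4 y = 42751.69
110.4 x + 115.2 y = -9398.70
Solving the 2×2 system: x ≈ -123.2, y ≈ 36.5 km.

x ≈ -123.2 km, y ≈ 36.5 km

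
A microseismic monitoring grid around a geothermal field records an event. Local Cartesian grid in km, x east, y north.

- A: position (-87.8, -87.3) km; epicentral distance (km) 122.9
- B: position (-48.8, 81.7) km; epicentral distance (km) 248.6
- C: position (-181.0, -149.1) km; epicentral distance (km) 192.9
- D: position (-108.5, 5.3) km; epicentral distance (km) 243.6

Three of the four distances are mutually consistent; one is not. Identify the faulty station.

Solve using three stations at a time. Using A, B, C (subtract circle equations pairwise → linear system) gives (x, y) ≈ (11.5, -159.4).
Distances from that point to each station vs reported:
  A: calculated 122.7 vs reported 122.9 → residual 0.2 km
  B: calculated 248.5 vs reported 248.6 → residual 0.1 km
  C: calculated 192.8 vs reported 192.9 → residual 0.1 km
  D: calculated 203.8 vs reported 243.6 → residual 39.8 km
A, B, C are mutually consistent (residuals ≈ 0); D is off by 39.8 km.

D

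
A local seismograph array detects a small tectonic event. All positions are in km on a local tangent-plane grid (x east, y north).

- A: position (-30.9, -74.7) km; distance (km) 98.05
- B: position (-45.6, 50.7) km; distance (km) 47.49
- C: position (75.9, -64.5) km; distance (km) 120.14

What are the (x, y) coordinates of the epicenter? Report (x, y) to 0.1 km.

Circle about each station: (x + 30.9)² + (y + 74.7)² = 98.05²; (x + 45.6)² + (y − 50.7)² = 47.49²; (x − 75.9)² + (y + 64.5)² = 120.14².
Subtracting the A equation from the B and C equations removes the quadratic terms:
-29.4 x + 250.8 y = 5473.45
213.6 x + 20.4 y = -1433.66
Solving the 2×2 system: x ≈ -8.7, y ≈ 20.8 km.

x ≈ -8.7 km, y ≈ 20.8 km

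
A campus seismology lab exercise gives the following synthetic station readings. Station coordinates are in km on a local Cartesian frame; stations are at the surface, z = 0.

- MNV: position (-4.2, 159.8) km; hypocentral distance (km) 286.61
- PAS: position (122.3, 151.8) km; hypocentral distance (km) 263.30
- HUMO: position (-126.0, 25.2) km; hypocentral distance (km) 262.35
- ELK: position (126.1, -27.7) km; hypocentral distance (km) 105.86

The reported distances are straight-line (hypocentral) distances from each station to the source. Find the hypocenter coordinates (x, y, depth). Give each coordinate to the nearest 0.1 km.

Each station gives a sphere (x−x_i)² + (y−y_i)² + z² = d_i² (stations at z=0).
Subtracting the MNV sphere from PAS and HUMO: z² cancels, leaving linear equations in x and y:
253.0 x − 16.0 y = 25265.25
-243.6 x − 269.2 y = 4275.13
Solving: x ≈ 93.507, y ≈ -100.496 km (keep extra digits for the depth step; rounded: 93.5, -100.5).
Then from the MNV sphere: z² = 286.61² − (x + 4.2)² − (y − 159.8)² with x = 93.507, y = -100.496, so z ≈ 69.603 ≈ 69.6 km.

x ≈ 93.5 km, y ≈ -100.5 km, depth ≈ 69.6 km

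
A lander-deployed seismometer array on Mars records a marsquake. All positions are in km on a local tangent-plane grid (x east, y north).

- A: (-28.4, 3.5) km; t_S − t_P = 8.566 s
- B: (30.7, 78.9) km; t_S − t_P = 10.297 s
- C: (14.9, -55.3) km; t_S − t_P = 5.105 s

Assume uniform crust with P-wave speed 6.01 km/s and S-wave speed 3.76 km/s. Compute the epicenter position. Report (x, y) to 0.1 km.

(53.8, -21.9)

Distance from S−P lag: d = Δt · v_P v_S / (v_P − v_S) = Δt · (6.01·3.76)/(6.01−3.76) ≈ 10.0434·Δt.
So d_A = 86.03, d_B = 103.42, d_C = 51.27 km.
Circle about each station: (x + 28.4)² + (y − 3.5)² = 86.03²; (x − 30.7)² + (y − 78.9)² = 103.42²; (x − 14.9)² + (y + 55.3)² = 51.27².
Subtracting pairs of circle equations eliminates x²+y² and gives linear equations (the radical axes):
118.2 x + 150.8 y = 3054.35
86.6 x − 117.6 y = 7233.84
Solving the 2×2 system: x ≈ 53.8, y ≈ -21.9 km.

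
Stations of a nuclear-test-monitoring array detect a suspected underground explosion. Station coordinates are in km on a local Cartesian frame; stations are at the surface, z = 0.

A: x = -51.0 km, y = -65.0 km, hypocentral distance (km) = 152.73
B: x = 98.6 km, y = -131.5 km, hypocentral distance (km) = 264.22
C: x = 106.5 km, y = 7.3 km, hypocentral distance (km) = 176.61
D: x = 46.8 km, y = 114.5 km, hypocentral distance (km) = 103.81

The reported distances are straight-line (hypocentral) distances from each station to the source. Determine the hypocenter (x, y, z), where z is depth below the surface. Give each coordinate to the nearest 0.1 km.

Each station gives a sphere (x−x_i)² + (y−y_i)² + z² = d_i² (stations at z=0).
Subtracting the A sphere from B and C: z² cancels, leaving linear equations in x and y:
299.2 x − 133.0 y = -26297.55
315.0 x + 144.6 y = -3295.10
Solving: x ≈ -49.799, y ≈ 85.696 km (keep extra digits for the depth step; rounded: -49.8, 85.7).
Then from the A sphere: z² = 152.73² − (x + 51.0)² − (y + 65.0)² with x = -49.799, y = 85.696, so z ≈ 24.814 ≈ 24.8 km.
Check against D (with the unrounded solution): distance 103.81 ≈ 103.81 km. ✓

x ≈ -49.8 km, y ≈ 85.7 km, depth ≈ 24.8 km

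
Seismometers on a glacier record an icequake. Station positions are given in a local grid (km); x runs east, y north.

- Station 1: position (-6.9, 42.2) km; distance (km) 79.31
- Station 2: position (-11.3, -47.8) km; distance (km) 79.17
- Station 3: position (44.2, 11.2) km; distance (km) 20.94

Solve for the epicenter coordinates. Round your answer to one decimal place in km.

(56.0, -6.1)

Circle about each station: (x + 6.9)² + (y − 42.2)² = 79.31²; (x + 11.3)² + (y + 47.8)² = 79.17²; (x − 44.2)² + (y − 11.2)² = 20.94².
Subtracting pairs of circle equations eliminates x²+y² and gives linear equations (the radical axes):
-8.8 x − 180.0 y = 606.27
102.2 x − 62.0 y = 6102.22
Solving the 2×2 system: x ≈ 56.0, y ≈ -6.1 km.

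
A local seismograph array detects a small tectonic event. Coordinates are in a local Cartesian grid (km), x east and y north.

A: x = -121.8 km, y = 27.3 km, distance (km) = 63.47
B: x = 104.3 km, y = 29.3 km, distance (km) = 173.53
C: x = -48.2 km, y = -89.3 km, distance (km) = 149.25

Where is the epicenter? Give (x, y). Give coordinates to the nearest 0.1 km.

-66.7 km east, 58.8 km north

Circle about each station: (x + 121.8)² + (y − 27.3)² = 63.47²; (x − 104.3)² + (y − 29.3)² = 173.53²; (x + 48.2)² + (y + 89.3)² = 149.25².
Subtracting the A equation from the B and C equations removes the quadratic terms:
452.2 x + 4.0 y = -29927.77
147.2 x − 233.2 y = -23529.92
Solving the 2×2 system: x ≈ -66.7, y ≈ 58.8 km.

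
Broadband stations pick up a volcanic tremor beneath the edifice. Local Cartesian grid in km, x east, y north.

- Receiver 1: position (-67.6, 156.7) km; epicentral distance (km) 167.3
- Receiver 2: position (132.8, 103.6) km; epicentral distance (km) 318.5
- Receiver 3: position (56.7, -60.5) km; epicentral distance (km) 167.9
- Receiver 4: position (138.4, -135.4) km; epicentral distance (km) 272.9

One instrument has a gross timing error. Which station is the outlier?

Solve using three stations at a time. Using Receiver 1, Receiver 3, Receiver 4 (subtract circle equations pairwise → linear system) gives (x, y) ≈ (-102.1, -6.7).
Distances from that point to each station vs reported:
  Receiver 1: calculated 167.0 vs reported 167.3 → residual 0.3 km
  Receiver 2: calculated 259.5 vs reported 318.5 → residual 59.0 km
  Receiver 3: calculated 167.6 vs reported 167.9 → residual 0.3 km
  Receiver 4: calculated 272.7 vs reported 272.9 → residual 0.2 km
Receiver 1, Receiver 3, Receiver 4 are mutually consistent (residuals ≈ 0); Receiver 2 is off by 59.0 km.

Receiver 2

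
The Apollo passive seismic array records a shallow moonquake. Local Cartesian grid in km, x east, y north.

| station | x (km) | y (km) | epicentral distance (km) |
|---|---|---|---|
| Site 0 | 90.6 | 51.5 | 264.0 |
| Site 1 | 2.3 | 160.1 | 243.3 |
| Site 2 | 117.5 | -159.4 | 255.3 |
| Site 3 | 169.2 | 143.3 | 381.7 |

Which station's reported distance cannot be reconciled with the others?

Site 1

Solve using three stations at a time. Using Site 0, Site 2, Site 3 (subtract circle equations pairwise → linear system) gives (x, y) ≈ (-129.5, -94.4).
Distances from that point to each station vs reported:
  Site 0: calculated 264.1 vs reported 264.0 → residual 0.1 km
  Site 1: calculated 286.6 vs reported 243.3 → residual 43.3 km
  Site 2: calculated 255.4 vs reported 255.3 → residual 0.1 km
  Site 3: calculated 381.8 vs reported 381.7 → residual 0.1 km
Site 0, Site 2, Site 3 are mutually consistent (residuals ≈ 0); Site 1 is off by 43.3 km.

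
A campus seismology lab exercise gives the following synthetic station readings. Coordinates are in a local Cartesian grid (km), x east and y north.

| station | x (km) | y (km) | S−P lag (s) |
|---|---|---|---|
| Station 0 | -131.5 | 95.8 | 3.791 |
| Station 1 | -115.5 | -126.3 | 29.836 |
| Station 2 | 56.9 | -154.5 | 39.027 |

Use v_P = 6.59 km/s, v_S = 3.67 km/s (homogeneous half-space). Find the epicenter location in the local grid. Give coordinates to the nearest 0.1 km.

-112.5 km east, 120.8 km north

Distance from S−P lag: d = Δt · v_P v_S / (v_P − v_S) = Δt · (6.59·3.67)/(6.59−3.67) ≈ 8.2826·Δt.
So d_Station 0 = 31.40, d_Station 1 = 247.12, d_Station 2 = 323.25 km.
Circle about each station: (x + 131.5)² + (y − 95.8)² = 31.40²; (x + 115.5)² + (y + 126.3)² = 247.12²; (x − 56.9)² + (y + 154.5)² = 323.25².
Subtracting the Station 0 equation from the Station 1 and Station 2 equations removes the quadratic terms:
32.0 x − 444.2 y = -57260.28
376.8 x − 500.6 y = -102866.63
Solving the 2×2 system: x ≈ -112.5, y ≈ 120.8 km.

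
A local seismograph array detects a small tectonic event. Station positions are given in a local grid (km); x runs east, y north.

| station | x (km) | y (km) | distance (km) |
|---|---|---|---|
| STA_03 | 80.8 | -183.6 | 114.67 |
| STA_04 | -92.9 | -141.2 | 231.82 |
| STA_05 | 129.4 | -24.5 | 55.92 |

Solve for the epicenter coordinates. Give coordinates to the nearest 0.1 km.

Circle about each station: (x − 80.8)² + (y + 183.6)² = 114.67²; (x + 92.9)² + (y + 141.2)² = 231.82²; (x − 129.4)² + (y + 24.5)² = 55.92².
Subtracting the STA_03 equation from the STA_04 and STA_05 equations removes the quadratic terms:
-347.4 x + 84.8 y = -52261.05
97.2 x + 318.2 y = -12870.83
Solving the 2×2 system: x ≈ 130.8, y ≈ -80.4 km.
Check against STA_03 (with the unrounded x, y): √((x − 80.8)²+(y + 183.6)²) = 114.67 ≈ 114.67 km. ✓

(130.8, -80.4)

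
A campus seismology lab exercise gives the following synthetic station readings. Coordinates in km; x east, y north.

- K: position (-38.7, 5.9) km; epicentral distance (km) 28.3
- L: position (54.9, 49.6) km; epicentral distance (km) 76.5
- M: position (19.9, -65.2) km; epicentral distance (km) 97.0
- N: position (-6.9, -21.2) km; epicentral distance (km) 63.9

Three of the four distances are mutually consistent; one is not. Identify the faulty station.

N

Solve using three stations at a time. Using K, L, M (subtract circle equations pairwise → linear system) gives (x, y) ≈ (-17.3, 24.4).
Distances from that point to each station vs reported:
  K: calculated 28.3 vs reported 28.3 → residual 0.0 km
  L: calculated 76.5 vs reported 76.5 → residual 0.0 km
  M: calculated 97.0 vs reported 97.0 → residual 0.0 km
  N: calculated 46.7 vs reported 63.9 → residual 17.2 km
K, L, M are mutually consistent (residuals ≈ 0); N is off by 17.2 km.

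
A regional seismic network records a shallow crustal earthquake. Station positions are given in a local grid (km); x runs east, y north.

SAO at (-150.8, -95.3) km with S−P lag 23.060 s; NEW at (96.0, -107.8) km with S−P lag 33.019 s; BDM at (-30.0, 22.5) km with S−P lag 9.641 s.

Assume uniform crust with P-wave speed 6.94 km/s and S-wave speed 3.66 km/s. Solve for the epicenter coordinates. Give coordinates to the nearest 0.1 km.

x ≈ -86.5 km, y ≈ 71.3 km

Distance from S−P lag: d = Δt · v_P v_S / (v_P − v_S) = Δt · (6.94·3.66)/(6.94−3.66) ≈ 7.7440·Δt.
So d_SAO = 178.58, d_NEW = 255.70, d_BDM = 74.66 km.
Circle about each station: (x + 150.8)² + (y + 95.3)² = 178.58²; (x − 96.0)² + (y + 107.8)² = 255.70²; (x + 30.0)² + (y − 22.5)² = 74.66².
Subtracting pairs of circle equations eliminates x²+y² and gives linear equations (the radical axes):
493.6 x − 25.0 y = -44477.56
241.6 x + 235.6 y = -4099.78
Solving the 2×2 system: x ≈ -86.5, y ≈ 71.3 km.
Check against SAO (with the unrounded x, y): √((x + 150.8)²+(y + 95.3)²) = 178.58 ≈ 178.58 km. ✓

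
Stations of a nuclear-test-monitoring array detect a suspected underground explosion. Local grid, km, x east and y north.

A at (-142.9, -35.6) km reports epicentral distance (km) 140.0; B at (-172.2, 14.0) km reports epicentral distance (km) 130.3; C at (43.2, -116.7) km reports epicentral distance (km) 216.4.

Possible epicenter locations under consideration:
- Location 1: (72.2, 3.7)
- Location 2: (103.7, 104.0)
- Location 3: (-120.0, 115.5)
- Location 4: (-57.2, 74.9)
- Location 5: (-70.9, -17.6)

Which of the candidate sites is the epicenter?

Location 4

For each candidate, compare |candidate − station| to the reported distance:
Location 1: residuals A 78.7, B 114.3, C 92.6 → max 114.3 km
Location 2: residuals A 143.4, B 159.9, C 12.4 → max 159.9 km
Location 3: residuals A 12.8, B 16.2, C 67.4 → max 67.4 km
Location 4: residuals A 0.2, B 0.2, C 0.1 → max 0.2 km
Location 5: residuals A 65.8, B 24.2, C 65.3 → max 65.8 km
Only Location 4 has all residuals ≈ 0.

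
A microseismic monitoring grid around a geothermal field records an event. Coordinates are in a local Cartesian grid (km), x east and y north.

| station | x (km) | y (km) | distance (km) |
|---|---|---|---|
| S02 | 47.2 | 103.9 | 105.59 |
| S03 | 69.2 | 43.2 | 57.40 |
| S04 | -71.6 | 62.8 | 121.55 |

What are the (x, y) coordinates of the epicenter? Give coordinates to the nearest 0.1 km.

Circle about each station: (x − 47.2)² + (y − 103.9)² = 105.59²; (x − 69.2)² + (y − 43.2)² = 57.40²; (x + 71.6)² + (y − 62.8)² = 121.55².
Subtracting the S02 equation from the S03 and S04 equations removes the quadratic terms:
44.0 x − 121.4 y = 1486.32
-237.6 x − 82.2 y = -7577.80
Solving the 2×2 system: x ≈ 32.1, y ≈ -0.6 km.

x ≈ 32.1 km, y ≈ -0.6 km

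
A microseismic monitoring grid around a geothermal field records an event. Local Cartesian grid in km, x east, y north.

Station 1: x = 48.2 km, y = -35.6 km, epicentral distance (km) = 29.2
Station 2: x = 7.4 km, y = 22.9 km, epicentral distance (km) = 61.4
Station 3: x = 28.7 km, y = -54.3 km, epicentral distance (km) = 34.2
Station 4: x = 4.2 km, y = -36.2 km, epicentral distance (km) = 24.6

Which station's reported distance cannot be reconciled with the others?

Station 2

Solve using three stations at a time. Using Station 1, Station 3, Station 4 (subtract circle equations pairwise → linear system) gives (x, y) ≈ (23.2, -20.5).
Distances from that point to each station vs reported:
  Station 1: calculated 29.2 vs reported 29.2 → residual 0.0 km
  Station 2: calculated 46.2 vs reported 61.4 → residual 15.2 km
  Station 3: calculated 34.2 vs reported 34.2 → residual 0.0 km
  Station 4: calculated 24.6 vs reported 24.6 → residual 0.0 km
Station 1, Station 3, Station 4 are mutually consistent (residuals ≈ 0); Station 2 is off by 15.2 km.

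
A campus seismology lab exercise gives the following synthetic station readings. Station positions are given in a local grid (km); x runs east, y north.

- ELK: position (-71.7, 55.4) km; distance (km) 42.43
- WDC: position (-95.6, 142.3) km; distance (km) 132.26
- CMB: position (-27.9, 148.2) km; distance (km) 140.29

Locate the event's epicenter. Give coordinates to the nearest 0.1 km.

-66.4 km east, 13.3 km north

Circle about each station: (x + 71.7)² + (y − 55.4)² = 42.43²; (x + 95.6)² + (y − 142.3)² = 132.26²; (x + 27.9)² + (y − 148.2)² = 140.29².
Subtracting the ELK equation from the WDC and CMB equations removes the quadratic terms:
-47.8 x + 173.8 y = 5486.20
87.6 x + 185.6 y = -3349.38
Solving the 2×2 system: x ≈ -66.4, y ≈ 13.3 km.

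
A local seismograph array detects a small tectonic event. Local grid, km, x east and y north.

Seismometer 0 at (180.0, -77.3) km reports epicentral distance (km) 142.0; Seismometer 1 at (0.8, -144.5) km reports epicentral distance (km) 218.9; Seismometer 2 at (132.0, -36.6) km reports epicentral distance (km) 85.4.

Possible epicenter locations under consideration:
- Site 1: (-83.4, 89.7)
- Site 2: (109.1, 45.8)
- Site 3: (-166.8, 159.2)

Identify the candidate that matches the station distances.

Site 2

For each candidate, compare |candidate − station| to the reported distance:
Site 1: residuals Seismometer 0 169.9, Seismometer 1 30.0, Seismometer 2 164.3 → max 169.9 km
Site 2: residuals Seismometer 0 0.1, Seismometer 1 0.1, Seismometer 2 0.1 → max 0.1 km
Site 3: residuals Seismometer 0 277.8, Seismometer 1 128.0, Seismometer 2 271.8 → max 277.8 km
Only Site 2 has all residuals ≈ 0.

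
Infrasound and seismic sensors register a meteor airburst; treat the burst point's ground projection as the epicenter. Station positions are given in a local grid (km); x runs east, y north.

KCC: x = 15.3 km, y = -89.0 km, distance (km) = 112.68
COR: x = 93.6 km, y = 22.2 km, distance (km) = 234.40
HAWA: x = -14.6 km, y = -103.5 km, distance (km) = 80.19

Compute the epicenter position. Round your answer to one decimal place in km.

Circle about each station: (x − 15.3)² + (y + 89.0)² = 112.68²; (x − 93.6)² + (y − 22.2)² = 234.40²; (x + 14.6)² + (y + 103.5)² = 80.19².
Subtracting the KCC equation from the COR and HAWA equations removes the quadratic terms:
156.6 x + 222.4 y = -41147.87
-59.8 x − 29.0 y = 9036.67
Solving the 2×2 system: x ≈ -93.2, y ≈ -119.4 km.

x ≈ -93.2 km, y ≈ -119.4 km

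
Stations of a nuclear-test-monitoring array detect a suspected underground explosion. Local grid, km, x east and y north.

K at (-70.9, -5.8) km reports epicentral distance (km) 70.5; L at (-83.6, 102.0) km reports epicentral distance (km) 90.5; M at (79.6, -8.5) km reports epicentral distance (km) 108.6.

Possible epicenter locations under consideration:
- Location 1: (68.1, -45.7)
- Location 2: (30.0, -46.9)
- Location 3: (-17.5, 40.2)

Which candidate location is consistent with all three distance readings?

For each candidate, compare |candidate − station| to the reported distance:
Location 1: residuals K 74.1, L 121.2, M 69.7 → max 121.2 km
Location 2: residuals K 38.4, L 96.8, M 45.9 → max 96.8 km
Location 3: residuals K 0.0, L 0.0, M 0.0 → max 0.0 km
Only Location 3 has all residuals ≈ 0.

Location 3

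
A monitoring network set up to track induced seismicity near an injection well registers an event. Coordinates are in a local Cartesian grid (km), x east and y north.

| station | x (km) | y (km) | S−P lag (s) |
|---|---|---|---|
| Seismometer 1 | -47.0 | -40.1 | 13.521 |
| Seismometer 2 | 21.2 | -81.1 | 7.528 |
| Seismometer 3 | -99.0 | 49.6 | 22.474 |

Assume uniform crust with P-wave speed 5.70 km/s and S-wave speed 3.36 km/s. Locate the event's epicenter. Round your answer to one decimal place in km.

x ≈ 63.6 km, y ≈ -36.4 km

Distance from S−P lag: d = Δt · v_P v_S / (v_P − v_S) = Δt · (5.70·3.36)/(5.70−3.36) ≈ 8.1846·Δt.
So d_Seismometer 1 = 110.66, d_Seismometer 2 = 61.61, d_Seismometer 3 = 183.94 km.
Circle about each station: (x + 47.0)² + (y + 40.1)² = 110.66²; (x − 21.2)² + (y + 81.1)² = 61.61²; (x + 99.0)² + (y − 49.6)² = 183.94².
Subtracting the Seismometer 1 equation from the Seismometer 2 and Seismometer 3 equations removes the quadratic terms:
136.4 x − 82.0 y = 11659.48
-104.0 x + 179.4 y = -13144.14
Solving the 2×2 system: x ≈ 63.6, y ≈ -36.4 km.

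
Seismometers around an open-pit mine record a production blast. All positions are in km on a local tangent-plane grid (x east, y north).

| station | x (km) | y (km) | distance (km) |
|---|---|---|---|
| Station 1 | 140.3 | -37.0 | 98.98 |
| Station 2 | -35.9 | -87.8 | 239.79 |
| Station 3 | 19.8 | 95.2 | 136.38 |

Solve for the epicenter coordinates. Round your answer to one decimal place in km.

Circle about each station: (x − 140.3)² + (y + 37.0)² = 98.98²; (x + 35.9)² + (y + 87.8)² = 239.79²; (x − 19.8)² + (y − 95.2)² = 136.38².
Subtracting pairs of circle equations eliminates x²+y² and gives linear equations (the radical axes):
-352.4 x − 101.6 y = -59757.64
-241.0 x + 264.4 y = -20400.47
Solving the 2×2 system: x ≈ 151.9, y ≈ 61.3 km.
Check against Station 1 (with the unrounded x, y): √((x − 140.3)²+(y + 37.0)²) = 98.98 ≈ 98.98 km. ✓

x ≈ 151.9 km, y ≈ 61.3 km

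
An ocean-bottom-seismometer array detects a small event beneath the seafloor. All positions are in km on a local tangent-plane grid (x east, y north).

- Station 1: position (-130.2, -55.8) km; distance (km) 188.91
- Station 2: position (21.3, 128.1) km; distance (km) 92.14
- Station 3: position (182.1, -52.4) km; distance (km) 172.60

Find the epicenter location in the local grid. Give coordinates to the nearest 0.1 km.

(34.4, 36.9)

Circle about each station: (x + 130.2)² + (y + 55.8)² = 188.91²; (x − 21.3)² + (y − 128.1)² = 92.14²; (x − 182.1)² + (y + 52.4)² = 172.60².
Subtracting pairs of circle equations eliminates x²+y² and gives linear equations (the radical axes):
303.0 x + 367.8 y = 23994.83
624.6 x + 6.8 y = 21736.72
Solving the 2×2 system: x ≈ 34.4, y ≈ 36.9 km.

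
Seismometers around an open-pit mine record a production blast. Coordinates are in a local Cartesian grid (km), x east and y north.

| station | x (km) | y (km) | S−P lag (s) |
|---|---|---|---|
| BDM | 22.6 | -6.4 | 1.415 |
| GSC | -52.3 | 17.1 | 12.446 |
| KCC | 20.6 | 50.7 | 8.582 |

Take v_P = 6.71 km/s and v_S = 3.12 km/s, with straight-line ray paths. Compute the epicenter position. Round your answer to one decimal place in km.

Distance from S−P lag: d = Δt · v_P v_S / (v_P − v_S) = Δt · (6.71·3.12)/(6.71−3.12) ≈ 5.8315·Δt.
So d_BDM = 8.25, d_GSC = 72.58, d_KCC = 50.05 km.
Circle about each station: (x − 22.6)² + (y + 6.4)² = 8.25²; (x + 52.3)² + (y − 17.1)² = 72.58²; (x − 20.6)² + (y − 50.7)² = 50.05².
Subtracting pairs of circle equations eliminates x²+y² and gives linear equations (the radical axes):
-149.8 x + 47.0 y = -2723.81
-4.0 x + 114.2 y = 6.19
Solving the 2×2 system: x ≈ 18.4, y ≈ 0.7 km.

(18.4, 0.7)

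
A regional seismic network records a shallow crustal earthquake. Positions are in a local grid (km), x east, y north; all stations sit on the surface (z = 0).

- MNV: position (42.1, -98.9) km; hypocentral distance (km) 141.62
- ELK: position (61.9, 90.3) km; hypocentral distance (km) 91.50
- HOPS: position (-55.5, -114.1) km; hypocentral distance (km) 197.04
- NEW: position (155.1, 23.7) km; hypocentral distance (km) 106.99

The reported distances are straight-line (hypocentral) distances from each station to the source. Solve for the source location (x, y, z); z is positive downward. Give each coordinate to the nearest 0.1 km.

Each station gives a sphere (x−x_i)² + (y−y_i)² + z² = d_i² (stations at z=0).
Subtracting the MNV sphere from ELK and HOPS: z² cancels, leaving linear equations in x and y:
39.6 x + 378.4 y = 12116.05
-195.2 x − 30.4 y = -14223.10
Solving: x ≈ 69.002, y ≈ 24.798 km (keep extra digits for the depth step; rounded: 69.0, 24.8).
Then from the MNV sphere: z² = 141.62² − (x − 42.1)² − (y + 98.9)² with x = 69.002, y = 24.798, so z ≈ 63.493 ≈ 63.5 km.

x ≈ 69.0 km, y ≈ 24.8 km, depth ≈ 63.5 km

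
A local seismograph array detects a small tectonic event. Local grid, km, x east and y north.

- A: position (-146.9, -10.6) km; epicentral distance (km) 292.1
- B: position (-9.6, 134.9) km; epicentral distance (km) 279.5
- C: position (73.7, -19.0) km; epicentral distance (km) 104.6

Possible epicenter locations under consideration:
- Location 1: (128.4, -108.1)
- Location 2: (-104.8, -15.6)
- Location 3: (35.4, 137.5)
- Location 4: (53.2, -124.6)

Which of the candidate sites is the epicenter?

Location 1

For each candidate, compare |candidate − station| to the reported distance:
Location 1: residuals A 0.0, B 0.0, C 0.0 → max 0.0 km
Location 2: residuals A 249.7, B 101.4, C 73.9 → max 249.7 km
Location 3: residuals A 57.2, B 234.4, C 56.5 → max 234.4 km
Location 4: residuals A 61.8, B 12.5, C 3.0 → max 61.8 km
Only Location 1 has all residuals ≈ 0.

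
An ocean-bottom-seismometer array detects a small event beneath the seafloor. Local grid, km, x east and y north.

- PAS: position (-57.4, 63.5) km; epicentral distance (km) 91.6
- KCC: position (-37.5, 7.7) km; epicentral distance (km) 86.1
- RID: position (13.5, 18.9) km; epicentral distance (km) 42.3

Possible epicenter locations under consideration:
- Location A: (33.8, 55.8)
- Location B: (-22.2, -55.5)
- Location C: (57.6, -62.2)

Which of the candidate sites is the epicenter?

For each candidate, compare |candidate − station| to the reported distance:
Location A: residuals PAS 0.1, KCC 0.1, RID 0.2 → max 0.2 km
Location B: residuals PAS 32.5, KCC 21.1, RID 40.2 → max 40.2 km
Location C: residuals PAS 78.8, KCC 31.9, RID 50.0 → max 78.8 km
Only Location A has all residuals ≈ 0.

Location A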